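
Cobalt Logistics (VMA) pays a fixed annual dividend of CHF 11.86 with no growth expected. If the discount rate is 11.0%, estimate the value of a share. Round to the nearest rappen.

CHF 107.82

Zero-growth DDM (perpetuity): P₀ = D/r = 11.86 / 0.11 = 107.8182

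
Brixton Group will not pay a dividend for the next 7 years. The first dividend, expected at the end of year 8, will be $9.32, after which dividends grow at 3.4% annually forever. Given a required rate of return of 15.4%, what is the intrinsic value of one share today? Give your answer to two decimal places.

Deferred-dividend DDM. At t=7 the remaining stream is a growing perpetuity with first payment D_8 = 9.32.
V_7 = D_8/(r−g) = 9.32/(0.154−0.034) = 77.6667
P₀ = V_7/(1+r)^7 = 77.6667/(1+0.154)^7 = 28.4967

$28.50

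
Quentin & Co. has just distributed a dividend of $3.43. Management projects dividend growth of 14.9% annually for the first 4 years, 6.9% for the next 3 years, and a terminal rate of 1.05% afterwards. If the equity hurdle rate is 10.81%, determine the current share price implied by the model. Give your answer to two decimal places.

$62.97

Three-stage DDM. Project D₁…D_7; terminal Gordon value at t=7 with g = 0.0105; discount at r = 0.1081.
D_1 = 3.9411
D_2 = 4.5283
D_3 = 5.2030
D_4 = 5.9783
D_5 = 6.3908
D_6 = 6.8317
D_7 = 7.3031
TV_7 = 7.3798/(0.1081−0.0105) = 75.6125
P₀ = Σ Dₜ/(1+r)ᵗ + TV_7/(1+r)^7 = 62.9679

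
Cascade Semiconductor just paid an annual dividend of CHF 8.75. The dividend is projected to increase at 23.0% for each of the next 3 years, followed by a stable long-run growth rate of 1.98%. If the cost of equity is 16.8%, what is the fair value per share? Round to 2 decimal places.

Two-stage DDM. Project D₁…D_3 at 0.23, terminal growth 0.0198, discount at r = 0.168.
D_1 = 10.7625
D_2 = 13.2379
D_3 = 16.2826
Terminal value at t=3: TV = D_4/(r−g) = 16.6050/(0.168−0.0198) = 112.0444
P₀ = 10.7625/(1+0.168)^1 + 13.2379/(1+0.168)^2 + 16.2826/(1+0.168)^3 + 112.0444/(1+0.168)^3 = 99.4540

CHF 99.45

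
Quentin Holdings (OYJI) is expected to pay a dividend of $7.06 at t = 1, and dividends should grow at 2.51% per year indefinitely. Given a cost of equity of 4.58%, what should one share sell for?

$341.06

Gordon growth model: P₀ = D₁/(r − g), with D₁ = 7.06 given directly.
P₀ = 7.0600 / (0.0458 − 0.0251) = 7.0600 / 0.0207 = 341.0628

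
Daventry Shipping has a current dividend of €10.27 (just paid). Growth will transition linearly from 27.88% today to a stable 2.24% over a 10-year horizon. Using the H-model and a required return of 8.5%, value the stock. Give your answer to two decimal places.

H-model: P₀ = D₀[(1+g_L) + H(g_S−g_L)]/(r−g_L), with H = 10/2 = 5.
P₀ = 10.27 × [(1+0.0224) + 5×(0.2788−0.0224)] / (0.085−0.0224)
   = 10.27 × 2.3044 / 0.0626 = 378.0541

€378.05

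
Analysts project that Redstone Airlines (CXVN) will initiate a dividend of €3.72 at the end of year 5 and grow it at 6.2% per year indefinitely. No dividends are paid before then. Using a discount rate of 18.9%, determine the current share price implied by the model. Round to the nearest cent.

€14.66

Deferred-dividend DDM. At t=4 the remaining stream is a growing perpetuity with first payment D_5 = 3.72.
V_4 = D_5/(r−g) = 3.72/(0.189−0.062) = 29.2913
P₀ = V_4/(1+r)^4 = 29.2913/(1+0.189)^4 = 14.6559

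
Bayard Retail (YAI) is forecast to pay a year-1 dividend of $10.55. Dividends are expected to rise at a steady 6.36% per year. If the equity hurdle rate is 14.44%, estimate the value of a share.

Gordon growth model: P₀ = D₁/(r − g), with D₁ = 10.55 given directly.
P₀ = 10.5500 / (0.1444 − 0.0636) = 10.5500 / 0.0808 = 130.5693

$130.57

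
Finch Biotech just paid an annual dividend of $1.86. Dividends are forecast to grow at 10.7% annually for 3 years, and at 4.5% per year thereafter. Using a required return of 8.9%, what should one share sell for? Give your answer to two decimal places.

Two-stage DDM. Project D₁…D_3 at 0.107, terminal growth 0.045, discount at r = 0.089.
D_1 = 2.0590
D_2 = 2.2793
D_3 = 2.5232
Terminal value at t=3: TV = D_4/(r−g) = 2.6368/(0.089−0.045) = 59.9266
P₀ = 2.0590/(1+0.089)^1 + 2.2793/(1+0.089)^2 + 2.5232/(1+0.089)^3 + 59.9266/(1+0.089)^3 = 52.1684

$52.17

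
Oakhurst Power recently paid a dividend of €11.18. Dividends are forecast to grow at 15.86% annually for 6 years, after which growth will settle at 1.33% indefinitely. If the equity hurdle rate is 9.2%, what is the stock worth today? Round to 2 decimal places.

€288.29

Two-stage DDM. Project D₁…D_6 at 0.1586, terminal growth 0.0133, discount at r = 0.092.
D_1 = 12.9531
D_2 = 15.0075
D_3 = 17.3877
D_4 = 20.1454
D_5 = 23.3405
D_6 = 27.0423
Terminal value at t=6: TV = D_7/(r−g) = 27.4019/(0.092−0.0133) = 348.1820
P₀ = 12.9531/(1+0.092)^1 + 15.0075/(1+0.092)^2 + 17.3877/(1+0.092)^3 + 20.1454/(1+0.092)^4 + 23.3405/(1+0.092)^5 + 27.0423/(1+0.092)^6 + 348.1820/(1+0.092)^6 = 288.2851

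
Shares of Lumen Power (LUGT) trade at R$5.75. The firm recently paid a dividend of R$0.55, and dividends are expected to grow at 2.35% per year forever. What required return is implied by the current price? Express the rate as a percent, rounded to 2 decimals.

Rearranging the constant-growth DDM: r = D₁/P₀ + g.
D₁ = 0.55 × (1 + 0.0235) = 0.5629.
r = 0.5629 / 5.75 + 0.0235 = 0.09790 + 0.0235 = 0.12140

12.14%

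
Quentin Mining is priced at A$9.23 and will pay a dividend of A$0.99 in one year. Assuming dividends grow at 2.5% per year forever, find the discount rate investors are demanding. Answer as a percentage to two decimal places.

Rearranging the constant-growth DDM: r = D₁/P₀ + g.
r = 0.9900 / 9.23 + 0.025 = 0.10726 + 0.025 = 0.13226

13.23%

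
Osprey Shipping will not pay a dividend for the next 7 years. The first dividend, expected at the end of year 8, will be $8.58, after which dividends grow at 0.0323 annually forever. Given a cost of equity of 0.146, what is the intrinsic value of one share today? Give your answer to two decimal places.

$29.07

Deferred-dividend DDM. At t=7 the remaining stream is a growing perpetuity with first payment D_8 = 8.58.
V_7 = D_8/(r−g) = 8.58/(0.146−0.0323) = 75.4617
P₀ = V_7/(1+r)^7 = 75.4617/(1+0.146)^7 = 29.0693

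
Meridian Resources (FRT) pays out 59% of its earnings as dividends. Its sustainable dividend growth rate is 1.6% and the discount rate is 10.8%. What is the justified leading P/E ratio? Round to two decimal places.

6.41

Justified leading P/E = b/(r−g) = 0.59/(0.108−0.016) = 6.4130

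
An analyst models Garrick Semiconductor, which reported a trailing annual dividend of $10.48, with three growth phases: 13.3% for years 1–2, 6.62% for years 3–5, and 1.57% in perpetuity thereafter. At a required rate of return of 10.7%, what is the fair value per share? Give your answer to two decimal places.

$161.39

Three-stage DDM. Project D₁…D_5; terminal Gordon value at t=5 with g = 0.0157; discount at r = 0.107.
D_1 = 11.8738
D_2 = 13.4531
D_3 = 14.3437
D_4 = 15.2932
D_5 = 16.3056
TV_5 = 16.5616/(0.107−0.0157) = 181.3977
P₀ = Σ Dₜ/(1+r)ᵗ + TV_5/(1+r)^5 = 161.3872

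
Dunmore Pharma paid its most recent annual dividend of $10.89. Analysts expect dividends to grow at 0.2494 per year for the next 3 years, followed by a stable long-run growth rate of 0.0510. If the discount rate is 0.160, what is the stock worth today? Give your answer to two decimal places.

Two-stage DDM. Project D₁…D_3 at 0.2494, terminal growth 0.051, discount at r = 0.16.
D_1 = 13.6060
D_2 = 16.9993
D_3 = 21.2389
Terminal value at t=3: TV = D_4/(r−g) = 22.3221/(0.16−0.051) = 204.7899
P₀ = 13.6060/(1+0.16)^1 + 16.9993/(1+0.16)^2 + 21.2389/(1+0.16)^3 + 204.7899/(1+0.16)^3 = 169.1696

$169.17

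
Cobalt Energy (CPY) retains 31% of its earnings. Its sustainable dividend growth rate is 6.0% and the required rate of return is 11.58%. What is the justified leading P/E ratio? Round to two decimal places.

Payout ratio b = 1 − 0.31 = 0.69.
Justified leading P/E = b/(r−g) = 0.69/(0.1158−0.06) = 12.3656

12.37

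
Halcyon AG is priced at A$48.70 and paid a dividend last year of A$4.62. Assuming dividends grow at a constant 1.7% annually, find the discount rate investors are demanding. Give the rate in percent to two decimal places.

Rearranging the constant-growth DDM: r = D₁/P₀ + g.
D₁ = 4.62 × (1 + 0.017) = 4.6985.
r = 4.6985 / 48.70 + 0.017 = 0.09648 + 0.017 = 0.11348

11.35%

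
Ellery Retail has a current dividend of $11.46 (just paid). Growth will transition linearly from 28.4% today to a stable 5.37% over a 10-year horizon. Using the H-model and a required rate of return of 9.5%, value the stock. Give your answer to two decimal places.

H-model: P₀ = D₀[(1+g_L) + H(g_S−g_L)]/(r−g_L), with H = 10/2 = 5.
P₀ = 11.46 × [(1+0.0537) + 5×(0.284−0.0537)] / (0.095−0.0537)
   = 11.46 × 2.2052 / 0.0413 = 611.9030

$611.90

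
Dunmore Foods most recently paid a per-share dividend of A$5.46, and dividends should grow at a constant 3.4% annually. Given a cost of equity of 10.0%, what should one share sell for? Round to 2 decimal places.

A$85.54

Gordon growth model: P₀ = D₁/(r − g). D₁ = 5.46 × (1 + 0.034) = 5.6456.
P₀ = 5.6456 / (0.1 − 0.034) = 5.6456 / 0.066 = 85.5400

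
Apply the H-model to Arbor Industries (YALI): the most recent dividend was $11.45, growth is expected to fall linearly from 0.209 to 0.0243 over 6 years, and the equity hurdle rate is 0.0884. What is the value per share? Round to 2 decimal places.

$281.95

H-model: P₀ = D₀[(1+g_L) + H(g_S−g_L)]/(r−g_L), with H = 6/2 = 3.
P₀ = 11.45 × [(1+0.0243) + 3×(0.209−0.0243)] / (0.0884−0.0243)
   = 11.45 × 1.5784 / 0.0641 = 281.9451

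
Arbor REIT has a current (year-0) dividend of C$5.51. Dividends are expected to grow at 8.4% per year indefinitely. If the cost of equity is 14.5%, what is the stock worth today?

C$97.92

Gordon growth model: P₀ = D₁/(r − g). D₁ = 5.51 × (1 + 0.084) = 5.9728.
P₀ = 5.9728 / (0.145 − 0.084) = 5.9728 / 0.061 = 97.9154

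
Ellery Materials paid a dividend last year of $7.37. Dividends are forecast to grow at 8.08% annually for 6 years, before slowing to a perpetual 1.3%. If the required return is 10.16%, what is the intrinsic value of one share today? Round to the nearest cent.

Two-stage DDM. Project D₁…D_6 at 0.0808, terminal growth 0.013, discount at r = 0.1016.
D_1 = 7.9655
D_2 = 8.6091
D_3 = 9.3047
D_4 = 10.0565
D_5 = 10.8691
D_6 = 11.7473
Terminal value at t=6: TV = D_7/(r−g) = 11.9001/(0.1016−0.013) = 134.3121
P₀ = 7.9655/(1+0.1016)^1 + 8.6091/(1+0.1016)^2 + 9.3047/(1+0.1016)^3 + 10.0565/(1+0.1016)^4 + 10.8691/(1+0.1016)^5 + 11.7473/(1+0.1016)^6 + 134.3121/(1+0.1016)^6 = 116.5453

$116.55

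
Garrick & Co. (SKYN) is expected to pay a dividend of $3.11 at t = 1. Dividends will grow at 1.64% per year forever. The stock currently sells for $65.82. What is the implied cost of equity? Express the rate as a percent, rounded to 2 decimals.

Rearranging the constant-growth DDM: r = D₁/P₀ + g.
r = 3.1100 / 65.82 + 0.0164 = 0.04725 + 0.0164 = 0.06365

6.37%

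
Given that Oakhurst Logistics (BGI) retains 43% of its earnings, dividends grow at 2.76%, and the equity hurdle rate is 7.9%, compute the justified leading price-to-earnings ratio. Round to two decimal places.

Payout ratio b = 1 − 0.43 = 0.57.
Justified leading P/E = b/(r−g) = 0.57/(0.079−0.0276) = 11.0895

11.09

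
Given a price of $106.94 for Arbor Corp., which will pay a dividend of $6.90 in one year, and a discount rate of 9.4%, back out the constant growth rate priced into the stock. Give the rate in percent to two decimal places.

From P₀ = D₁/(r − g), the implied growth is g = r − D₁/P₀.
g = 0.094 − 6.90/106.94 = 0.094 − 0.06452 = 0.02948

2.95%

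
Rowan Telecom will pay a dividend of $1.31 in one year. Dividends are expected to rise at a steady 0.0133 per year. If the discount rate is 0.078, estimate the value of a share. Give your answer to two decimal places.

Gordon growth model: P₀ = D₁/(r − g), with D₁ = 1.31 given directly.
P₀ = 1.3100 / (0.078 − 0.0133) = 1.3100 / 0.0647 = 20.2473

$20.25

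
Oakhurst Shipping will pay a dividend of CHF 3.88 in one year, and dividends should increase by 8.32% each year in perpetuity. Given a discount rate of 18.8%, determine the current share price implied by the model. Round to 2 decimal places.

CHF 37.02

Gordon growth model: P₀ = D₁/(r − g), with D₁ = 3.88 given directly.
P₀ = 3.8800 / (0.188 − 0.0832) = 3.8800 / 0.1048 = 37.0229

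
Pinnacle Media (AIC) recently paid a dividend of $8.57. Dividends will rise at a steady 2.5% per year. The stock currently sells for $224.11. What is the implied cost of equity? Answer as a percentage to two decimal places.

Rearranging the constant-growth DDM: r = D₁/P₀ + g.
D₁ = 8.57 × (1 + 0.025) = 8.7843.
r = 8.7843 / 224.11 + 0.025 = 0.03920 + 0.025 = 0.06420

6.42%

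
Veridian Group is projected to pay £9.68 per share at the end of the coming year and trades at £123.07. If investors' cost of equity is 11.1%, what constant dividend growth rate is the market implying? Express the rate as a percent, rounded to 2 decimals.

From P₀ = D₁/(r − g), the implied growth is g = r − D₁/P₀.
g = 0.111 − 9.68/123.07 = 0.111 − 0.07865 = 0.03235

3.23%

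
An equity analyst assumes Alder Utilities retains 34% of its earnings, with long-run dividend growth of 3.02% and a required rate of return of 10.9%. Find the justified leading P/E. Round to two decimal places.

8.38

Payout ratio b = 1 − 0.34 = 0.66.
Justified leading P/E = b/(r−g) = 0.66/(0.109−0.0302) = 8.3756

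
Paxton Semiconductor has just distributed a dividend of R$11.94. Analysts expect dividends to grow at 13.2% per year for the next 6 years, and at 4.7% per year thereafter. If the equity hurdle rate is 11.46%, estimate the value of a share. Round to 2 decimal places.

Two-stage DDM. Project D₁…D_6 at 0.132, terminal growth 0.047, discount at r = 0.1146.
D_1 = 13.5161
D_2 = 15.3002
D_3 = 17.3198
D_4 = 19.6060
D_5 = 22.1940
D_6 = 25.1237
Terminal value at t=6: TV = D_7/(r−g) = 26.3045/(0.1146−0.047) = 389.1194
P₀ = 13.5161/(1+0.1146)^1 + 15.3002/(1+0.1146)^2 + 17.3198/(1+0.1146)^3 + 19.6060/(1+0.1146)^4 + 22.1940/(1+0.1146)^5 + 25.1237/(1+0.1146)^6 + 389.1194/(1+0.1146)^6 = 278.5982

R$278.60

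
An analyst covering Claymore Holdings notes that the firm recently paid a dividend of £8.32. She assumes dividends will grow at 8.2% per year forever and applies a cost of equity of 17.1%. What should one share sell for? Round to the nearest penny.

£101.15

Gordon growth model: P₀ = D₁/(r − g). D₁ = 8.32 × (1 + 0.082) = 9.0022.
P₀ = 9.0022 / (0.171 − 0.082) = 9.0022 / 0.089 = 101.1488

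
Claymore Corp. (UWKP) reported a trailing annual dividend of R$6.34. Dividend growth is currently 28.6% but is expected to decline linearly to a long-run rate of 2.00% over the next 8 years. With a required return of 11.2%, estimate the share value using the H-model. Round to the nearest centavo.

H-model: P₀ = D₀[(1+g_L) + H(g_S−g_L)]/(r−g_L), with H = 8/2 = 4.
P₀ = 6.34 × [(1+0.02) + 4×(0.286−0.02)] / (0.112−0.02)
   = 6.34 × 2.0840 / 0.092 = 143.6148

R$143.61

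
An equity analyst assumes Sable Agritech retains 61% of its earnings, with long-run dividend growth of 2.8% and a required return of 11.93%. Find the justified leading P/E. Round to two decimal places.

4.27

Payout ratio b = 1 − 0.61 = 0.39.
Justified leading P/E = b/(r−g) = 0.39/(0.1193−0.028) = 4.2716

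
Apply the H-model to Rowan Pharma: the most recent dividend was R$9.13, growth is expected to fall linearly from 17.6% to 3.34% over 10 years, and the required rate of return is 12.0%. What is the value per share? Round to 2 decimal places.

R$184.12

H-model: P₀ = D₀[(1+g_L) + H(g_S−g_L)]/(r−g_L), with H = 10/2 = 5.
P₀ = 9.13 × [(1+0.0334) + 5×(0.176−0.0334)] / (0.12−0.0334)
   = 9.13 × 1.7464 / 0.0866 = 184.1182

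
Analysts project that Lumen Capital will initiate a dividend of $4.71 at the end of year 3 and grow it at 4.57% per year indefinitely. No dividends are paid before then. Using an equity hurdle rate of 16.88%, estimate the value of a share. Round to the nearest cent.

$28.01

Deferred-dividend DDM. At t=2 the remaining stream is a growing perpetuity with first payment D_3 = 4.71.
V_2 = D_3/(r−g) = 4.71/(0.1688−0.0457) = 38.2616
P₀ = V_2/(1+r)^2 = 38.2616/(1+0.1688)^2 = 28.0080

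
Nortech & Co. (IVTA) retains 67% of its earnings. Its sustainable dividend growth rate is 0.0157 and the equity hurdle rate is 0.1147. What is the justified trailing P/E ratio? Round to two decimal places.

Payout ratio b = 1 − 0.67 = 0.33.
Justified trailing P/E = b(1+g)/(r−g) = 0.33×(1+0.0157)/(0.1147−0.0157) = 3.3857

3.39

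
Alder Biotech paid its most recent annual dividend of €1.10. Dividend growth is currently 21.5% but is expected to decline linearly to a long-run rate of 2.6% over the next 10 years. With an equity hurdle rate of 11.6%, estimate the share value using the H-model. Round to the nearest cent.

€24.09

H-model: P₀ = D₀[(1+g_L) + H(g_S−g_L)]/(r−g_L), with H = 10/2 = 5.
P₀ = 1.10 × [(1+0.026) + 5×(0.215−0.026)] / (0.116−0.026)
   = 1.10 × 1.9710 / 0.09 = 24.0900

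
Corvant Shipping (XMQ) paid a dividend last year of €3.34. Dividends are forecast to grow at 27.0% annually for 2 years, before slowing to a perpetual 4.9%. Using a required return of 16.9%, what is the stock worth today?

€42.03

Two-stage DDM. Project D₁…D_2 at 0.27, terminal growth 0.049, discount at r = 0.169.
D_1 = 4.2418
D_2 = 5.3871
Terminal value at t=2: TV = D_3/(r−g) = 5.6511/(0.169−0.049) = 47.0921
P₀ = 4.2418/(1+0.169)^1 + 5.3871/(1+0.169)^2 + 47.0921/(1+0.169)^2 = 42.0310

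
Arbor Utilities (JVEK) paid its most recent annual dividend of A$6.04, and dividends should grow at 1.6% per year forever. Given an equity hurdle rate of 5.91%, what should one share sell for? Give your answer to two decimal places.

Gordon growth model: P₀ = D₁/(r − g). D₁ = 6.04 × (1 + 0.016) = 6.1366.
P₀ = 6.1366 / (0.0591 − 0.016) = 6.1366 / 0.0431 = 142.3814

A$142.38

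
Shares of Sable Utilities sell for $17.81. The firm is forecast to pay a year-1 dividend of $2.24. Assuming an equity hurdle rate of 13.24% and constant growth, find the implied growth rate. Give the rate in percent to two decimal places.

0.66%

From P₀ = D₁/(r − g), the implied growth is g = r − D₁/P₀.
g = 0.1324 − 2.24/17.81 = 0.1324 − 0.12577 = 0.00663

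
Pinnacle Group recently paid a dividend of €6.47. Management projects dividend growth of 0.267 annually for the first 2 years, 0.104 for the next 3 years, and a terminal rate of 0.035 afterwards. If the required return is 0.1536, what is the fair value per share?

Three-stage DDM. Project D₁…D_5; terminal Gordon value at t=5 with g = 0.035; discount at r = 0.1536.
D_1 = 8.1975
D_2 = 10.3862
D_3 = 11.4664
D_4 = 12.6589
D_5 = 13.9754
TV_5 = 14.4646/(0.1536−0.035) = 121.9608
P₀ = Σ Dₜ/(1+r)ᵗ + TV_5/(1+r)^5 = 96.0637

€96.06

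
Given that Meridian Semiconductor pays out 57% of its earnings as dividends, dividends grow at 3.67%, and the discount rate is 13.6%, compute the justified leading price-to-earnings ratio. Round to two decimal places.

5.74

Justified leading P/E = b/(r−g) = 0.57/(0.136−0.0367) = 5.7402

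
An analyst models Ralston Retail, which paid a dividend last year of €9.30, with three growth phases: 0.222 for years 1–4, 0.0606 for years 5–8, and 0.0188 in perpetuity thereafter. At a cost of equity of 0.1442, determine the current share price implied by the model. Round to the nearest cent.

€156.72

Three-stage DDM. Project D₁…D_8; terminal Gordon value at t=8 with g = 0.0188; discount at r = 0.1442.
D_1 = 11.3646
D_2 = 13.8875
D_3 = 16.9706
D_4 = 20.7380
D_5 = 21.9948
D_6 = 23.3277
D_7 = 24.7413
D_8 = 26.2406
TV_8 = 26.7340/(0.1442−0.0188) = 213.1894
P₀ = Σ Dₜ/(1+r)ᵗ + TV_8/(1+r)^8 = 156.7167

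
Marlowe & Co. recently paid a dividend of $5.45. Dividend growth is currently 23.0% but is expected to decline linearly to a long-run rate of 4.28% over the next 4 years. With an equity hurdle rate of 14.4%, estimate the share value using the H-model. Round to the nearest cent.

H-model: P₀ = D₀[(1+g_L) + H(g_S−g_L)]/(r−g_L), with H = 4/2 = 2.
P₀ = 5.45 × [(1+0.0428) + 2×(0.23−0.0428)] / (0.144−0.0428)
   = 5.45 × 1.4172 / 0.1012 = 76.3215

$76.32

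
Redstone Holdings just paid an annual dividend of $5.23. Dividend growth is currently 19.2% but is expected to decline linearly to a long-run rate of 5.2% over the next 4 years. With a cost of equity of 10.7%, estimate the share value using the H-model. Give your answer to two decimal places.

H-model: P₀ = D₀[(1+g_L) + H(g_S−g_L)]/(r−g_L), with H = 4/2 = 2.
P₀ = 5.23 × [(1+0.052) + 2×(0.192−0.052)] / (0.107−0.052)
   = 5.23 × 1.3320 / 0.055 = 126.6611

$126.66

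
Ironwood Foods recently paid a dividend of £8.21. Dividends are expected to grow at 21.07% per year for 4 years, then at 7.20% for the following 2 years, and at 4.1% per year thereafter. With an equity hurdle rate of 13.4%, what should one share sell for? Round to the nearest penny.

Three-stage DDM. Project D₁…D_6; terminal Gordon value at t=6 with g = 0.041; discount at r = 0.134.
D_1 = 9.9398
D_2 = 12.0342
D_3 = 14.5698
D_4 = 17.6396
D_5 = 18.9097
D_6 = 20.2712
TV_6 = 21.1023/(0.134−0.041) = 226.9064
P₀ = Σ Dₜ/(1+r)ᵗ + TV_6/(1+r)^6 = 165.0984

£165.10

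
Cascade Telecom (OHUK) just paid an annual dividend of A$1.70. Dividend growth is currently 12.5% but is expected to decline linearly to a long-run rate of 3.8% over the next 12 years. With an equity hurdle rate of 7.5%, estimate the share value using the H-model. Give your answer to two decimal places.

H-model: P₀ = D₀[(1+g_L) + H(g_S−g_L)]/(r−g_L), with H = 12/2 = 6.
P₀ = 1.70 × [(1+0.038) + 6×(0.125−0.038)] / (0.075−0.038)
   = 1.70 × 1.5600 / 0.037 = 71.6757

A$71.68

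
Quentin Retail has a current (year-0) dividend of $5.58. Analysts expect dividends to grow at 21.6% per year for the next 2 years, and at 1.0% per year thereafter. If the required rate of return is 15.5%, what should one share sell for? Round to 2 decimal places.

$55.14

Two-stage DDM. Project D₁…D_2 at 0.216, terminal growth 0.01, discount at r = 0.155.
D_1 = 6.7853
D_2 = 8.2509
Terminal value at t=2: TV = D_3/(r−g) = 8.3334/(0.155−0.01) = 57.4718
P₀ = 6.7853/(1+0.155)^1 + 8.2509/(1+0.155)^2 + 57.4718/(1+0.155)^2 = 55.1412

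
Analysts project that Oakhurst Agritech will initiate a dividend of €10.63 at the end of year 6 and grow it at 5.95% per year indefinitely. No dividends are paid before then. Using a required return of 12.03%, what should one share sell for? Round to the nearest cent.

Deferred-dividend DDM. At t=5 the remaining stream is a growing perpetuity with first payment D_6 = 10.63.
V_5 = D_6/(r−g) = 10.63/(0.1203−0.0595) = 174.8355
P₀ = V_5/(1+r)^5 = 174.8355/(1+0.1203)^5 = 99.0736

€99.07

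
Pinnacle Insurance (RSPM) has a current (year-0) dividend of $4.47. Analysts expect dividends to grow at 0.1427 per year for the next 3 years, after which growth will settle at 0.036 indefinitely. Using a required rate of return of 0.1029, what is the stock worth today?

Two-stage DDM. Project D₁…D_3 at 0.1427, terminal growth 0.036, discount at r = 0.1029.
D_1 = 5.1079
D_2 = 5.8368
D_3 = 6.6697
Terminal value at t=3: TV = D_4/(r−g) = 6.9098/(0.1029−0.036) = 103.2851
P₀ = 5.1079/(1+0.1029)^1 + 5.8368/(1+0.1029)^2 + 6.6697/(1+0.1029)^3 + 103.2851/(1+0.1029)^3 = 91.3905

$91.39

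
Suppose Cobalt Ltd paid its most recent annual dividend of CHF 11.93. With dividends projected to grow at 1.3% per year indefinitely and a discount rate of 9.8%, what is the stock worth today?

CHF 142.18

Gordon growth model: P₀ = D₁/(r − g). D₁ = 11.93 × (1 + 0.013) = 12.0851.
P₀ = 12.0851 / (0.098 − 0.013) = 12.0851 / 0.085 = 142.1775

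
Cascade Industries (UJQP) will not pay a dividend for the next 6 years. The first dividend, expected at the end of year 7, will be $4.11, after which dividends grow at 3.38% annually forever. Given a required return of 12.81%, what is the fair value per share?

Deferred-dividend DDM. At t=6 the remaining stream is a growing perpetuity with first payment D_7 = 4.11.
V_6 = D_7/(r−g) = 4.11/(0.1281−0.0338) = 43.5843
P₀ = V_6/(1+r)^6 = 43.5843/(1+0.1281)^6 = 21.1468

$21.15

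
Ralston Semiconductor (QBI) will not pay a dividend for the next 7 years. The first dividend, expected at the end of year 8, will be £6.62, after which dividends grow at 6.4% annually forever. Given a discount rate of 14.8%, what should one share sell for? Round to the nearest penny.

£29.99

Deferred-dividend DDM. At t=7 the remaining stream is a growing perpetuity with first payment D_8 = 6.62.
V_7 = D_8/(r−g) = 6.62/(0.148−0.064) = 78.8095
P₀ = V_7/(1+r)^7 = 78.8095/(1+0.148)^7 = 29.9906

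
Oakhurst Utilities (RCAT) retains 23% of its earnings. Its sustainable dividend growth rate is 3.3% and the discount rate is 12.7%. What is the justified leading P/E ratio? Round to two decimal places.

8.19

Payout ratio b = 1 − 0.23 = 0.77.
Justified leading P/E = b/(r−g) = 0.77/(0.127−0.033) = 8.1915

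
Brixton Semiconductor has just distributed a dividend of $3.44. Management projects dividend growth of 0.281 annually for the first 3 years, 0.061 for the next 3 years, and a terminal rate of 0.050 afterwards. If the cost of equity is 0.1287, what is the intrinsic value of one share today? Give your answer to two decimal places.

Three-stage DDM. Project D₁…D_6; terminal Gordon value at t=6 with g = 0.05; discount at r = 0.1287.
D_1 = 4.4066
D_2 = 5.6449
D_3 = 7.2311
D_4 = 7.6722
D_5 = 8.1402
D_6 = 8.6368
TV_6 = 9.0686/(0.1287−0.05) = 115.2303
P₀ = Σ Dₜ/(1+r)ᵗ + TV_6/(1+r)^6 = 82.4429

$82.44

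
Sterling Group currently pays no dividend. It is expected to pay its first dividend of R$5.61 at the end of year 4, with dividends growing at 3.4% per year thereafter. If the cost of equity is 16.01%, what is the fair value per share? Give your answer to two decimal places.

R$28.49

Deferred-dividend DDM. At t=3 the remaining stream is a growing perpetuity with first payment D_4 = 5.61.
V_3 = D_4/(r−g) = 5.61/(0.1601−0.034) = 44.4885
P₀ = V_3/(1+r)^3 = 44.4885/(1+0.1601)^3 = 28.4945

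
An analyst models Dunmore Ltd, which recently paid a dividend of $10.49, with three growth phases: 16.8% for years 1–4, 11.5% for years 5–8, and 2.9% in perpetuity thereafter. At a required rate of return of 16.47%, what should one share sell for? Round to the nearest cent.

Three-stage DDM. Project D₁…D_8; terminal Gordon value at t=8 with g = 0.029; discount at r = 0.1647.
D_1 = 12.2523
D_2 = 14.3107
D_3 = 16.7149
D_4 = 19.5230
D_5 = 21.7682
D_6 = 24.2715
D_7 = 27.0627
D_8 = 30.1749
TV_8 = 31.0500/(0.1647−0.029) = 228.8136
P₀ = Σ Dₜ/(1+r)ᵗ + TV_8/(1+r)^8 = 147.9299

$147.93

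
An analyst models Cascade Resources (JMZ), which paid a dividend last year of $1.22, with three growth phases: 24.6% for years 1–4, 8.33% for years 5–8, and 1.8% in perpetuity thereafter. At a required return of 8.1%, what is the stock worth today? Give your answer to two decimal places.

Three-stage DDM. Project D₁…D_8; terminal Gordon value at t=8 with g = 0.018; discount at r = 0.081.
D_1 = 1.5201
D_2 = 1.8941
D_3 = 2.3600
D_4 = 2.9406
D_5 = 3.1855
D_6 = 3.4509
D_7 = 3.7383
D_8 = 4.0497
TV_8 = 4.1226/(0.081−0.018) = 65.4386
P₀ = Σ Dₜ/(1+r)ᵗ + TV_8/(1+r)^8 = 50.8020

$50.80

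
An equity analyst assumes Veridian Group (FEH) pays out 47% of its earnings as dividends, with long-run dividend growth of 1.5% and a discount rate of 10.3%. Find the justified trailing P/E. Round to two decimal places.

Justified trailing P/E = b(1+g)/(r−g) = 0.47×(1+0.015)/(0.103−0.015) = 5.4210

5.42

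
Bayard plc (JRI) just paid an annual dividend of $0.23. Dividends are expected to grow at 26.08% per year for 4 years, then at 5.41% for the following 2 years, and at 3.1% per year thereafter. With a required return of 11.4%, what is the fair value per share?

$6.16

Three-stage DDM. Project D₁…D_6; terminal Gordon value at t=6 with g = 0.031; discount at r = 0.114.
D_1 = 0.2900
D_2 = 0.3656
D_3 = 0.4610
D_4 = 0.5812
D_5 = 0.6126
D_6 = 0.6458
TV_6 = 0.6658/(0.114−0.031) = 8.0215
P₀ = Σ Dₜ/(1+r)ᵗ + TV_6/(1+r)^6 = 6.1578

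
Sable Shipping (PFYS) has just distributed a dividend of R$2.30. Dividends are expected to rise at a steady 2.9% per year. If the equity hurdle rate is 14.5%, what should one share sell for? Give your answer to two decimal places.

R$20.40

Gordon growth model: P₀ = D₁/(r − g). D₁ = 2.30 × (1 + 0.029) = 2.3667.
P₀ = 2.3667 / (0.145 − 0.029) = 2.3667 / 0.116 = 20.4026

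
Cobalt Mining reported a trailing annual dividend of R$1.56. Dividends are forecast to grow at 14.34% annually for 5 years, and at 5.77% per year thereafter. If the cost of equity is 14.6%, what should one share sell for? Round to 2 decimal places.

R$26.22

Two-stage DDM. Project D₁…D_5 at 0.1434, terminal growth 0.0577, discount at r = 0.146.
D_1 = 1.7837
D_2 = 2.0395
D_3 = 2.3319
D_4 = 2.6664
D_5 = 3.0487
Terminal value at t=5: TV = D_6/(r−g) = 3.2246/(0.146−0.0577) = 36.5189
P₀ = 1.7837/(1+0.146)^1 + 2.0395/(1+0.146)^2 + 2.3319/(1+0.146)^3 + 2.6664/(1+0.146)^4 + 3.0487/(1+0.146)^5 + 36.5189/(1+0.146)^5 = 26.2225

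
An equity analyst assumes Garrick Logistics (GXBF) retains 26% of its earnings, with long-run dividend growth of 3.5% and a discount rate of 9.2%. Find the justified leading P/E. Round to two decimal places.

Payout ratio b = 1 − 0.26 = 0.74.
Justified leading P/E = b/(r−g) = 0.74/(0.092−0.035) = 12.9825

12.98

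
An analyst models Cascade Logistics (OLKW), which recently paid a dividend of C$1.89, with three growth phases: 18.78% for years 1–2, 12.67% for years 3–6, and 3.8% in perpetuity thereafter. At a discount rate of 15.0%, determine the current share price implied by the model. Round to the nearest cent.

Three-stage DDM. Project D₁…D_6; terminal Gordon value at t=6 with g = 0.038; discount at r = 0.15.
D_1 = 2.2449
D_2 = 2.6665
D_3 = 3.0044
D_4 = 3.3850
D_5 = 3.8139
D_6 = 4.2972
TV_6 = 4.4605/(0.15−0.038) = 39.8255
P₀ = Σ Dₜ/(1+r)ᵗ + TV_6/(1+r)^6 = 28.8509

C$28.85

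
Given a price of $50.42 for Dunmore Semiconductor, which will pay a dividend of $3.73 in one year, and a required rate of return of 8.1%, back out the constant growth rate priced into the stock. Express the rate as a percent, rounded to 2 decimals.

From P₀ = D₁/(r − g), the implied growth is g = r − D₁/P₀.
g = 0.081 − 3.73/50.42 = 0.081 − 0.07398 = 0.00702

0.70%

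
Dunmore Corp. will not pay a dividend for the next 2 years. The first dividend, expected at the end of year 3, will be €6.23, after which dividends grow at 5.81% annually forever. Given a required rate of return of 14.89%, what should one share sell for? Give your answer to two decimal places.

Deferred-dividend DDM. At t=2 the remaining stream is a growing perpetuity with first payment D_3 = 6.23.
V_2 = D_3/(r−g) = 6.23/(0.1489−0.0581) = 68.6123
P₀ = V_2/(1+r)^2 = 68.6123/(1+0.1489)^2 = 51.9802

€51.98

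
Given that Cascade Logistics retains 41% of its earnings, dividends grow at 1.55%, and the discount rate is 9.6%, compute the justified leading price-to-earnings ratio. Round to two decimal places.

7.33

Payout ratio b = 1 − 0.41 = 0.59.
Justified leading P/E = b/(r−g) = 0.59/(0.096−0.0155) = 7.3292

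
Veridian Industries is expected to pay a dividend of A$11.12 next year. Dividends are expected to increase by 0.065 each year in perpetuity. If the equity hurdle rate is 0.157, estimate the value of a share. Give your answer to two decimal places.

A$120.87

Gordon growth model: P₀ = D₁/(r − g), with D₁ = 11.12 given directly.
P₀ = 11.1200 / (0.157 − 0.065) = 11.1200 / 0.092 = 120.8696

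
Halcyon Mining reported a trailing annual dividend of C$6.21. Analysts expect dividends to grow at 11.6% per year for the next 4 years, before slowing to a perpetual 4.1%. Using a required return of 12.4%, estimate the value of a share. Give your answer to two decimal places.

Two-stage DDM. Project D₁…D_4 at 0.116, terminal growth 0.041, discount at r = 0.124.
D_1 = 6.9304
D_2 = 7.7343
D_3 = 8.6315
D_4 = 9.6327
Terminal value at t=4: TV = D_5/(r−g) = 10.0276/(0.124−0.041) = 120.8150
P₀ = 6.9304/(1+0.124)^1 + 7.7343/(1+0.124)^2 + 8.6315/(1+0.124)^3 + 9.6327/(1+0.124)^4 + 120.8150/(1+0.124)^4 = 100.0942

C$100.09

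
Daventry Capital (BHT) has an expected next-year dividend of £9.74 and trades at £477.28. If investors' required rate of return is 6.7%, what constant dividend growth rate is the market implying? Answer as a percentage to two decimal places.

4.66%

From P₀ = D₁/(r − g), the implied growth is g = r − D₁/P₀.
g = 0.067 − 9.74/477.28 = 0.067 − 0.02041 = 0.04659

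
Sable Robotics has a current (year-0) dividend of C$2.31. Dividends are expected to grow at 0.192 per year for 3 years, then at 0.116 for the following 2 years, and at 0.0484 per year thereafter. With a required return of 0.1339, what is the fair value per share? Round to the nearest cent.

C$44.78

Three-stage DDM. Project D₁…D_5; terminal Gordon value at t=5 with g = 0.0484; discount at r = 0.1339.
D_1 = 2.7535
D_2 = 3.2822
D_3 = 3.9124
D_4 = 4.3662
D_5 = 4.8727
TV_5 = 5.1085/(0.1339−0.0484) = 59.7489
P₀ = Σ Dₜ/(1+r)ᵗ + TV_5/(1+r)^5 = 44.7809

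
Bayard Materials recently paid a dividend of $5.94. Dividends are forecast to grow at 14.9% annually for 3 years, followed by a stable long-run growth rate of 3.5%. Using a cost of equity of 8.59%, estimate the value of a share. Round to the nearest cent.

$163.06

Two-stage DDM. Project D₁…D_3 at 0.149, terminal growth 0.035, discount at r = 0.0859.
D_1 = 6.8251
D_2 = 7.8420
D_3 = 9.0105
Terminal value at t=3: TV = D_4/(r−g) = 9.3258/(0.0859−0.035) = 183.2184
P₀ = 6.8251/(1+0.0859)^1 + 7.8420/(1+0.0859)^2 + 9.0105/(1+0.0859)^3 + 183.2184/(1+0.0859)^3 = 163.0592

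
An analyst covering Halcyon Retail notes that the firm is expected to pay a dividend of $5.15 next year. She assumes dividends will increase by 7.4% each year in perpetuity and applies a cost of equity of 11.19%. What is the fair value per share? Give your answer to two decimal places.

Gordon growth model: P₀ = D₁/(r − g), with D₁ = 5.15 given directly.
P₀ = 5.1500 / (0.1119 − 0.074) = 5.1500 / 0.0379 = 135.8839

$135.88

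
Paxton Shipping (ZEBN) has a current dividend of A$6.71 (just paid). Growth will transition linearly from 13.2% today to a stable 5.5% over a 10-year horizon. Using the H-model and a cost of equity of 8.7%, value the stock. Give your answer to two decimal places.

A$301.95

H-model: P₀ = D₀[(1+g_L) + H(g_S−g_L)]/(r−g_L), with H = 10/2 = 5.
P₀ = 6.71 × [(1+0.055) + 5×(0.132−0.055)] / (0.087−0.055)
   = 6.71 × 1.4400 / 0.032 = 301.9500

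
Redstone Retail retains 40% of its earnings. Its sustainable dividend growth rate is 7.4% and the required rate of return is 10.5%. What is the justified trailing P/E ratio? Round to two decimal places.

Payout ratio b = 1 − 0.40 = 0.60.
Justified trailing P/E = b(1+g)/(r−g) = 0.60×(1+0.074)/(0.105−0.074) = 20.7871

20.79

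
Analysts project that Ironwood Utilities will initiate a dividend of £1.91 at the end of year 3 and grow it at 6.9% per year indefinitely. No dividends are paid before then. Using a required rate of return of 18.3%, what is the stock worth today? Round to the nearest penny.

£11.97

Deferred-dividend DDM. At t=2 the remaining stream is a growing perpetuity with first payment D_3 = 1.91.
V_2 = D_3/(r−g) = 1.91/(0.183−0.069) = 16.7544
P₀ = V_2/(1+r)^2 = 16.7544/(1+0.183)^2 = 11.9718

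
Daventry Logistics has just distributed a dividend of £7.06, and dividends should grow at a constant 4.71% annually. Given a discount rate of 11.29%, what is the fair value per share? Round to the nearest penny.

£112.35

Gordon growth model: P₀ = D₁/(r − g). D₁ = 7.06 × (1 + 0.0471) = 7.3925.
P₀ = 7.3925 / (0.1129 − 0.0471) = 7.3925 / 0.0658 = 112.3484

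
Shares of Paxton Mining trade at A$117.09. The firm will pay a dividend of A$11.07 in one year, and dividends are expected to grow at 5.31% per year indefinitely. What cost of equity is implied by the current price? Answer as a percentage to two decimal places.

14.76%

Rearranging the constant-growth DDM: r = D₁/P₀ + g.
r = 11.0700 / 117.09 + 0.0531 = 0.09454 + 0.0531 = 0.14764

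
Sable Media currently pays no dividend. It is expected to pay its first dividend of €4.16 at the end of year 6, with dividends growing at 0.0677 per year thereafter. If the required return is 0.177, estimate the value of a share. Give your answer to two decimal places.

€16.85

Deferred-dividend DDM. At t=5 the remaining stream is a growing perpetuity with first payment D_6 = 4.16.
V_5 = D_6/(r−g) = 4.16/(0.177−0.0677) = 38.0604
P₀ = V_5/(1+r)^5 = 38.0604/(1+0.177)^5 = 16.8496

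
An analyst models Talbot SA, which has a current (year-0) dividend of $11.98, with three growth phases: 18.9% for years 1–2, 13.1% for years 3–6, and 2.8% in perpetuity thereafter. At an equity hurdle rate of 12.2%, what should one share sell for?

Three-stage DDM. Project D₁…D_6; terminal Gordon value at t=6 with g = 0.028; discount at r = 0.122.
D_1 = 14.2442
D_2 = 16.9364
D_3 = 19.1550
D_4 = 21.6644
D_5 = 24.5024
D_6 = 27.7122
TV_6 = 28.4881/(0.122−0.028) = 303.0653
P₀ = Σ Dₜ/(1+r)ᵗ + TV_6/(1+r)^6 = 232.9581

$232.96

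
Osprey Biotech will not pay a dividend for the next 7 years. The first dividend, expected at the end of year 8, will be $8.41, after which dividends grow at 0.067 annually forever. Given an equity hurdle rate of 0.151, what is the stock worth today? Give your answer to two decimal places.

Deferred-dividend DDM. At t=7 the remaining stream is a growing perpetuity with first payment D_8 = 8.41.
V_7 = D_8/(r−g) = 8.41/(0.151−0.067) = 100.1190
P₀ = V_7/(1+r)^7 = 100.1190/(1+0.151)^7 = 37.4101

$37.41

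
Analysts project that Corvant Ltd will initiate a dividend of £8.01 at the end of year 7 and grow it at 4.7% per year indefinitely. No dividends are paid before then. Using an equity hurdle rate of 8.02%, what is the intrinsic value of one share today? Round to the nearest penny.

Deferred-dividend DDM. At t=6 the remaining stream is a growing perpetuity with first payment D_7 = 8.01.
V_6 = D_7/(r−g) = 8.01/(0.0802−0.047) = 241.2651
P₀ = V_6/(1+r)^6 = 241.2651/(1+0.0802)^6 = 151.8691

£151.87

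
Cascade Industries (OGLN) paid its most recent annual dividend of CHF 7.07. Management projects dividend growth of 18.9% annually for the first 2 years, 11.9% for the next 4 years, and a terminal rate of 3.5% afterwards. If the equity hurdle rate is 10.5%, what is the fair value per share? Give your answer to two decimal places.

Three-stage DDM. Project D₁…D_6; terminal Gordon value at t=6 with g = 0.035; discount at r = 0.105.
D_1 = 8.4062
D_2 = 9.9950
D_3 = 11.1844
D_4 = 12.5154
D_5 = 14.0047
D_6 = 15.6712
TV_6 = 16.2197/(0.105−0.035) = 231.7105
P₀ = Σ Dₜ/(1+r)ᵗ + TV_6/(1+r)^6 = 176.8700

CHF 176.87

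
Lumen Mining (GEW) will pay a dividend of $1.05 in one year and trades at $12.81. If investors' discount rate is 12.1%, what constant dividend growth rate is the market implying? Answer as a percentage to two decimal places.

From P₀ = D₁/(r − g), the implied growth is g = r − D₁/P₀.
g = 0.121 − 1.05/12.81 = 0.121 − 0.08197 = 0.03903

3.90%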